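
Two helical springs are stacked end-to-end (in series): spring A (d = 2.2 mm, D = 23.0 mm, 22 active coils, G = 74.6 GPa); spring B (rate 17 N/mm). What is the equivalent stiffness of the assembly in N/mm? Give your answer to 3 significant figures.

k_A = Gd⁴/(8D³N_a) = (74.6×10³)(2.2⁴)/(8·23.0³·22) = 0.81608 N/mm
Series: 1/k_eq = 1/0.81608 + 1/17 = 1.2842; k_eq = 0.7787 N/mm

0.779 N/mm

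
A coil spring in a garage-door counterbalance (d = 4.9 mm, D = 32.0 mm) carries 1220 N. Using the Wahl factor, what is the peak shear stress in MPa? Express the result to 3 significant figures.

Spring index C = D/d = 32.0/4.9 = 6.5306
K_W = (4C−1)/(4C−4) + 0.615/C = 25.122/22.122 + 0.0942 = 1.2298
τ₀ = 8FD/(πd³) = 8·1220·32.0/(π·4.9³) = 312320/369.61 = 845.01 MPa
τ_max = K·τ₀ = 1.2298 × 845.01 = 1039.2 MPa

1040 MPa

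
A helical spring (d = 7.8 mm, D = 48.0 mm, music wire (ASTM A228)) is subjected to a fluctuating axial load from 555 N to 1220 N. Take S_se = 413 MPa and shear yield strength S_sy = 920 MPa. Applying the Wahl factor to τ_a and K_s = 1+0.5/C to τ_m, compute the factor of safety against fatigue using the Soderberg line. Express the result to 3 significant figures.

C = D/d = 48.0/7.8 = 6.1538; K_W = (4C−1)/(4C−4)+0.615/C = 1.2455; K_s = 1+0.5/C = 1.0813
F_a = (F_max−F_min)/2 = 332.5 N; F_m = (F_max+F_min)/2 = 887.5 N
τ_a = K_W·8F_aD/(πd³) = 1.2455 × 85.642 = 106.66 MPa
τ_m = K_s·8F_mD/(πd³) = 1.0813 × 228.59 = 247.17 MPa
Soderberg: 1/n_f = τ_a/S_se + τ_m/S_sy = 106.66/413 + 247.17/920 = 0.25827 + 0.26866 = 0.52693
n_f = 1/0.52693 = 1.898

1.90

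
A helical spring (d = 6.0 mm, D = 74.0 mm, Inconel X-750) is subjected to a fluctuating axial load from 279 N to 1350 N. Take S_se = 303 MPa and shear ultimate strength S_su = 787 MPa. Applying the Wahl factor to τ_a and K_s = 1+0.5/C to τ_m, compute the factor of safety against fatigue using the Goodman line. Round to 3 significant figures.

0.376

C = D/d = 74.0/6.0 = 12.3333; K_W = (4C−1)/(4C−4)+0.615/C = 1.1160; K_s = 1+0.5/C = 1.0405
F_a = (F_max−F_min)/2 = 535.5 N; F_m = (F_max+F_min)/2 = 814.5 N
τ_a = K_W·8F_aD/(πd³) = 1.1160 × 467.17 = 521.38 MPa
τ_m = K_s·8F_mD/(πd³) = 1.0405 × 710.57 = 739.38 MPa
Goodman: 1/n_f = τ_a/S_se + τ_m/S_su = 521.38/303 + 739.38/787 = 1.72074 + 0.93949 = 2.6602
n_f = 1/2.6602 = 0.3759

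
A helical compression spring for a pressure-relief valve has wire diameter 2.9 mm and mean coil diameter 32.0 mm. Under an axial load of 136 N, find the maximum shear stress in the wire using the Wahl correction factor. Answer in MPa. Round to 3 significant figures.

Spring index C = D/d = 32.0/2.9 = 11.0345
K_W = (4C−1)/(4C−4) + 0.615/C = 43.138/40.138 + 0.0557 = 1.1305
τ₀ = 8FD/(πd³) = 8·136·32.0/(π·2.9³) = 34816/76.62 = 454.4 MPa
τ_max = K·τ₀ = 1.1305 × 454.4 = 513.68 MPa

514 MPa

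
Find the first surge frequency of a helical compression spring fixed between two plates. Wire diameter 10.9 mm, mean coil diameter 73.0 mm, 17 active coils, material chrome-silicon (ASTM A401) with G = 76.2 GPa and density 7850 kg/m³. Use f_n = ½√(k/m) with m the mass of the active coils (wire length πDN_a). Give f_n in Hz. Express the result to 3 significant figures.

k = Gd⁴/(8D³N_a) = (76.2×10³)(10.9⁴)/(8·73.0³·17) = 20.331 N/mm = 20331 N/m
Wire length L = πDN_a = π·73.0·17 = 3898.7 mm
m = ρ·(πd²/4)·L = 7850 × 93.313×10⁻⁶ m² × 3.8987 m = 2.8558 kg
f_n = ½√(k/m) = 0.5·√(20331/2.8558) = 0.5·√(7119) = 42.187 Hz

42.2 Hz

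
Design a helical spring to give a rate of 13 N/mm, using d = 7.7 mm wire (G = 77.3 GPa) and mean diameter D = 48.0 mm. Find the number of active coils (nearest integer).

N_a = Gd⁴/(8D³k) = (77.3×10³ × 7.7⁴)/(8 × 48.0³ × 13)
    = 2.71733e+08 / 1.15016e+07 = 23.63 → 24 coils

24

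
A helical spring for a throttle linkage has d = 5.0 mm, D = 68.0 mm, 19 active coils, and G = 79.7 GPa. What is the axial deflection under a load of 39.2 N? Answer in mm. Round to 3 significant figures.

37.6 mm

k = Gd⁴/(8D³N_a) = (79.7×10³)(5.0⁴)/(8·68.0³·19) = 1.0422 N/mm
δ = F/k = 39.2 / 1.0422 = 37.611 mm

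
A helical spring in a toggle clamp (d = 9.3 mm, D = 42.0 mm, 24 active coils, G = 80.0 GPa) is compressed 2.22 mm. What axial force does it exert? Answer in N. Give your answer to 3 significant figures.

93.4 N

k = Gd⁴/(8D³N_a) = (80.0×10³)(9.3⁴)/(8·42.0³·24) = 42.07 N/mm
F = k·δ = 42.07 × 2.22 = 93.395 N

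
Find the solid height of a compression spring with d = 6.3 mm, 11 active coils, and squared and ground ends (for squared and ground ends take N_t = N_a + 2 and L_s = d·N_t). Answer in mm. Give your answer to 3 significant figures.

81.9 mm

squared and ground ends: N_t = N_a + 2 = 11 + 2 = 13
L_s = d·N_t = 6.3 × 13 = 81.9 mm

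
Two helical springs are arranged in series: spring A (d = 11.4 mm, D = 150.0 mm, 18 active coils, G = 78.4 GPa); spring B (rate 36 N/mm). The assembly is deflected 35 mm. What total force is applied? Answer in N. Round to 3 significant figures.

k_A = Gd⁴/(8D³N_a) = (78.4×10³)(11.4⁴)/(8·150.0³·18) = 2.7246 N/mm
Series: 1/k_eq = 1/2.7246 + 1/36 = 0.39481; k_eq = 2.5329 N/mm
F = k_eq·δ = 2.5329·35 = 88.651 N

88.7 N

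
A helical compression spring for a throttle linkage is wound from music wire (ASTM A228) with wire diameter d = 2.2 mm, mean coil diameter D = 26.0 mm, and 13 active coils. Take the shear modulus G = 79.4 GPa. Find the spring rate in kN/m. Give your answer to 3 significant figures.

k = Gd⁴/(8D³N_a) = (79.4×10³ × 2.2⁴) / (8 × 26.0³ × 13)
  = 1.85999e+06 / 1.8279e+06 = 1.0176 N/mm

1.02 kN/m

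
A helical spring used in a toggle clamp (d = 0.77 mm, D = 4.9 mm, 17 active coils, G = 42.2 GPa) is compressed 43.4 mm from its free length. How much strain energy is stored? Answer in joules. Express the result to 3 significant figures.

k = Gd⁴/(8D³N_a) = (42.2×10³)(0.77⁴)/(8·4.9³·17) = 0.92715 N/mm
U = ½kδ² = 0.5 × 0.92715 × 43.4² = 873.17 N·mm = 0.87317 J

0.873 J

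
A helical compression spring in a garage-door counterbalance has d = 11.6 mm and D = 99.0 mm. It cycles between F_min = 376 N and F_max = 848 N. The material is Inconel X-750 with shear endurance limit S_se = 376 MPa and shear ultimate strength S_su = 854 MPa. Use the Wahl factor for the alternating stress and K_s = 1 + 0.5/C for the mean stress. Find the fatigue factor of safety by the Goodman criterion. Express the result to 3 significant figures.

C = D/d = 99.0/11.6 = 8.5345; K_W = (4C−1)/(4C−4)+0.615/C = 1.1716; K_s = 1+0.5/C = 1.0586
F_a = (F_max−F_min)/2 = 236 N; F_m = (F_max+F_min)/2 = 612 N
τ_a = K_W·8F_aD/(πd³) = 1.1716 × 38.117 = 44.657 MPa
τ_m = K_s·8F_mD/(πd³) = 1.0586 × 98.845 = 104.64 MPa
Goodman: 1/n_f = τ_a/S_se + τ_m/S_su = 44.657/376 + 104.64/854 = 0.11877 + 0.12252 = 0.24129
n_f = 1/0.24129 = 4.144

4.14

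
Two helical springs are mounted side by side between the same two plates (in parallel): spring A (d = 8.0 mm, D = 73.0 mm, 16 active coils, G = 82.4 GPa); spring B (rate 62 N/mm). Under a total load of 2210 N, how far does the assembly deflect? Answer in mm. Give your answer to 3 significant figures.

k_A = Gd⁴/(8D³N_a) = (82.4×10³)(8.0⁴)/(8·73.0³·16) = 6.7781 N/mm
Parallel: k_eq = 6.7781 + 62 = 68.778 N/mm
δ = F/k_eq = 2210/68.778 = 32.132 mm

32.1 mm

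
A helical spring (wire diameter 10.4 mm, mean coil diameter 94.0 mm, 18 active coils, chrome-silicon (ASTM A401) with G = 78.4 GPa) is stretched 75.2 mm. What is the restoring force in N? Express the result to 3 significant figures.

577 N

k = Gd⁴/(8D³N_a) = (78.4×10³)(10.4⁴)/(8·94.0³·18) = 7.6684 N/mm
F = k·δ = 7.6684 × 75.2 = 576.66 N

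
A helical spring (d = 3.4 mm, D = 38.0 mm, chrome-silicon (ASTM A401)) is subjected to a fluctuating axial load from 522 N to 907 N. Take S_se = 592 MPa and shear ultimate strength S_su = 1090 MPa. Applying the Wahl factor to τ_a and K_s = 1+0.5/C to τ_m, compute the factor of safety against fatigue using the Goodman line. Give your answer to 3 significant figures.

0.386

C = D/d = 38.0/3.4 = 11.1765; K_W = (4C−1)/(4C−4)+0.615/C = 1.1287; K_s = 1+0.5/C = 1.0447
F_a = (F_max−F_min)/2 = 192.5 N; F_m = (F_max+F_min)/2 = 714.5 N
τ_a = K_W·8F_aD/(πd³) = 1.1287 × 473.93 = 534.94 MPa
τ_m = K_s·8F_mD/(πd³) = 1.0447 × 1759.1 = 1837.8 MPa
Goodman: 1/n_f = τ_a/S_se + τ_m/S_su = 534.94/592 + 1837.8/1090 = 0.90362 + 1.68605 = 2.5897
n_f = 1/2.5897 = 0.3862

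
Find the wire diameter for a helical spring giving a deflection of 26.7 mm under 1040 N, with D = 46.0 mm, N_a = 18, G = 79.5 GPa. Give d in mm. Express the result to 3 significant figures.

Required rate k = F/δ = 1040/26.7 = 38.951 N/mm
d = (8D³N_a·k / G)^(1/4) = (8·46.0³·18·38.951 / (79.5×10³))^0.25
  = (6867.4)^0.25 = 9.1033 mm

9.10 mm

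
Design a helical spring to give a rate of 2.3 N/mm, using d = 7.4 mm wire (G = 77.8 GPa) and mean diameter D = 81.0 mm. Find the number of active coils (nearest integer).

N_a = Gd⁴/(8D³k) = (77.8×10³ × 7.4⁴)/(8 × 81.0³ × 2.3)
    = 2.33296e+08 / 9.77851e+06 = 23.86 → 24 coils

24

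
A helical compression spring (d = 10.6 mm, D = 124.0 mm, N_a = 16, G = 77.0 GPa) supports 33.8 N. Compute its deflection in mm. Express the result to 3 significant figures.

8.49 mm

k = Gd⁴/(8D³N_a) = (77.0×10³)(10.6⁴)/(8·124.0³·16) = 3.9833 N/mm
δ = F/k = 33.8 / 3.9833 = 8.4855 mm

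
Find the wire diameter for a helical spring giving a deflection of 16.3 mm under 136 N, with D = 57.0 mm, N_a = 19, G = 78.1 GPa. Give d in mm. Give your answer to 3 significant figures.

Required rate k = F/δ = 136/16.3 = 8.3436 N/mm
d = (8D³N_a·k / G)^(1/4) = (8·57.0³·19·8.3436 / (78.1×10³))^0.25
  = (3007.2)^0.25 = 7.4053 mm

7.41 mm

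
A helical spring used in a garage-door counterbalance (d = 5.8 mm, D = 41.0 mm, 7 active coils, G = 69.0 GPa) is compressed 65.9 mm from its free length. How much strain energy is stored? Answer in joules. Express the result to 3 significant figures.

k = Gd⁴/(8D³N_a) = (69.0×10³)(5.8⁴)/(8·41.0³·7) = 20.231 N/mm
U = ½kδ² = 0.5 × 20.231 × 65.9² = 43930 N·mm = 43.93 J

43.9 J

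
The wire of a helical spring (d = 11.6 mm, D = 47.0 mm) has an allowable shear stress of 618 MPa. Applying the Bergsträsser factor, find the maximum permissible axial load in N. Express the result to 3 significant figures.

5850 N

C = D/d = 47.0/11.6 = 4.0517
K_B = (4C+2)/(4C−3) = 18.207/13.207 = 1.3786
τ_max = K·8FD/(πd³) → F_max = τ_allow·πd³/(8DK)
F_max = 618·π·11.6³/(8·47.0·1.3786) = 3.0305e+06/518.35 = 5846.4 N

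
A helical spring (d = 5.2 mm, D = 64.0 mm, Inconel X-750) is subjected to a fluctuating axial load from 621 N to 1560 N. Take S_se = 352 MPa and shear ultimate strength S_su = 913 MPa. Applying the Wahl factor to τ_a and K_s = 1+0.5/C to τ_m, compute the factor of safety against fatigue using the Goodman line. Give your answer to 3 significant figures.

0.316

C = D/d = 64.0/5.2 = 12.3077; K_W = (4C−1)/(4C−4)+0.615/C = 1.1163; K_s = 1+0.5/C = 1.0406
F_a = (F_max−F_min)/2 = 469.5 N; F_m = (F_max+F_min)/2 = 1090.5 N
τ_a = K_W·8F_aD/(πd³) = 1.1163 × 544.18 = 607.47 MPa
τ_m = K_s·8F_mD/(πd³) = 1.0406 × 1264 = 1315.3 MPa
Goodman: 1/n_f = τ_a/S_se + τ_m/S_su = 607.47/352 + 1315.3/913 = 1.72577 + 1.44065 = 3.1664
n_f = 1/3.1664 = 0.3158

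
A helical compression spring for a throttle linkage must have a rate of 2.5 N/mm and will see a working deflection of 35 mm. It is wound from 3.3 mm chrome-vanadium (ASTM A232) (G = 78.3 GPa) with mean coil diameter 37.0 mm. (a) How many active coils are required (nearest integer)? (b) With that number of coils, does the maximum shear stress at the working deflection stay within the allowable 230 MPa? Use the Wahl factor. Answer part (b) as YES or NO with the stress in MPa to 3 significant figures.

N_a = Gd⁴/(8D³k) = (78.3×10³)(3.3⁴)/(8·37.0³·2.5) = 9.166 → N_a = 9
Actual rate k = Gd⁴/(8D³·9) = 2.5461 N/mm
Working load F = kδ = 2.5461·35 = 89.114 N
C = 37.0/3.3 = 11.2121; K_W = (4C−1)/(4C−4)+0.615/C = 1.1283
τ_max = K_W·8FD/(πd³) = 1.1283·233.64 = 263.61 MPa
τ_max > 230 MPa → exceeds allowable

(a) 9 coils; (b) NO, τ_max = 264 MPa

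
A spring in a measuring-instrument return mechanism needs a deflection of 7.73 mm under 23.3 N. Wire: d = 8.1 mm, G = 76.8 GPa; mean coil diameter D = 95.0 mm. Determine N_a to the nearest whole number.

16

Required rate k = F/δ = 23.3/7.73 = 3.0142 N/mm
N_a = Gd⁴/(8D³k) = (76.8×10³ × 8.1⁴)/(8 × 95.0³ × 3.0142)
    = 3.30599e+08 / 2.06746e+07 = 15.99 → 16 coils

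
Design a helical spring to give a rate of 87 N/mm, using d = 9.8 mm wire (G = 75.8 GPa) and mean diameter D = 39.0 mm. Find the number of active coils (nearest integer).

17

N_a = Gd⁴/(8D³k) = (75.8×10³ × 9.8⁴)/(8 × 39.0³ × 87)
    = 6.99155e+08 / 4.1286e+07 = 16.93 → 17 coils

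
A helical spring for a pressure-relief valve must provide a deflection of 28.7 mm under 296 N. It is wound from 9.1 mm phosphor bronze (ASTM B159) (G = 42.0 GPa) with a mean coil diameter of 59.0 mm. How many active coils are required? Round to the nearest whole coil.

17

Required rate k = F/δ = 296/28.7 = 10.314 N/mm
N_a = Gd⁴/(8D³k) = (42.0×10³ × 9.1⁴)/(8 × 59.0³ × 10.314)
    = 2.88015e+08 / 1.69456e+07 = 17 → 17 coils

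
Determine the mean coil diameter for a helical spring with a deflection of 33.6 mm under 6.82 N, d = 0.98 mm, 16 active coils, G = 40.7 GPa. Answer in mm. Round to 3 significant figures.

11.3 mm

Required rate k = F/δ = 6.82/33.6 = 0.20298 N/mm
D = (Gd⁴/(8N_a·k))^(1/3) = (40.7×10³·0.98⁴/(8·16·0.20298))^(1/3)
  = (1444.92)^(1/3) = 11.3053 mm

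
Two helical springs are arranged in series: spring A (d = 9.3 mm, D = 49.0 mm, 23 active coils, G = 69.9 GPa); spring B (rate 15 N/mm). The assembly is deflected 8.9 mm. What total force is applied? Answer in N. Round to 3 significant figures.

82.4 N

k_A = Gd⁴/(8D³N_a) = (69.9×10³)(9.3⁴)/(8·49.0³·23) = 24.155 N/mm
Series: 1/k_eq = 1/24.155 + 1/15 = 0.10807; k_eq = 9.2536 N/mm
F = k_eq·δ = 9.2536·8.9 = 82.357 N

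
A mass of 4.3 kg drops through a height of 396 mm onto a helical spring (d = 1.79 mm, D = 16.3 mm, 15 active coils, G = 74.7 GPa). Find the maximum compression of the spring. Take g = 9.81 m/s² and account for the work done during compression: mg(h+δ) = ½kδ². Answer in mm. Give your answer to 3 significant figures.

k = Gd⁴/(8D³N_a) = (74.7×10³)(1.79⁴)/(8·16.3³·15) = 1.4757 N/mm
W = mg = 4.3 × 9.81 = 42.183 N
½kδ² − Wδ − Wh = 0 → δ = (W + √(W² + 2kWh))/k
δ = (42.183 + √(1779.4 + 49300.5))/1.4757 = (42.183 + 226.01)/1.4757 = 181.74 mm

182 mm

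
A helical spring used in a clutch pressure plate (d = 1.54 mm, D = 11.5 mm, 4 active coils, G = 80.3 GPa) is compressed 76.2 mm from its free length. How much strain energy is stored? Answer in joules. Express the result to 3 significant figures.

k = Gd⁴/(8D³N_a) = (80.3×10³)(1.54⁴)/(8·11.5³·4) = 9.2801 N/mm
U = ½kδ² = 0.5 × 9.2801 × 76.2² = 26942 N·mm = 26.942 J

26.9 J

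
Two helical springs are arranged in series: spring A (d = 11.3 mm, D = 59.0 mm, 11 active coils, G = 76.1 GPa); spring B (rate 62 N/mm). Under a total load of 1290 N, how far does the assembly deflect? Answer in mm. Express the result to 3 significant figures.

39.6 mm

k_A = Gd⁴/(8D³N_a) = (76.1×10³)(11.3⁴)/(8·59.0³·11) = 68.653 N/mm
Series: 1/k_eq = 1/68.653 + 1/62 = 0.030695; k_eq = 32.579 N/mm
δ = F/k_eq = 1290/32.579 = 39.597 mm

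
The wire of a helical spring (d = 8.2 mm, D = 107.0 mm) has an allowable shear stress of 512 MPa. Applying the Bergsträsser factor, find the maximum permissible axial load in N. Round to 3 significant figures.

940 N

C = D/d = 107.0/8.2 = 13.0488
K_B = (4C+2)/(4C−3) = 54.195/49.195 = 1.1016
τ_max = K·8FD/(πd³) → F_max = τ_allow·πd³/(8DK)
F_max = 512·π·8.2³/(8·107.0·1.1016) = 8.8687e+05/943 = 940.48 N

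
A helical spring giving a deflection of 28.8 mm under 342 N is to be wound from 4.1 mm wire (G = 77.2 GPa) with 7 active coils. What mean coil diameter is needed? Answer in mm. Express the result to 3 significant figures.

32.0 mm

Required rate k = F/δ = 342/28.8 = 11.875 N/mm
D = (Gd⁴/(8N_a·k))^(1/3) = (77.2×10³·4.1⁴/(8·7·11.875))^(1/3)
  = (32804.3)^(1/3) = 32.0118 mm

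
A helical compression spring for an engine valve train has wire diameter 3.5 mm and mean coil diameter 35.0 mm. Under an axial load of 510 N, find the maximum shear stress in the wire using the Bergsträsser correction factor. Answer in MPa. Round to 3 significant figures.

Spring index C = D/d = 35.0/3.5 = 10.0000
K_B = (4C+2)/(4C−3) = 42.000/37.000 = 1.1351
τ₀ = 8FD/(πd³) = 8·510·35.0/(π·3.5³) = 142800/134.7 = 1060.2 MPa
τ_max = K·τ₀ = 1.1351 × 1060.2 = 1203.4 MPa

1200 MPa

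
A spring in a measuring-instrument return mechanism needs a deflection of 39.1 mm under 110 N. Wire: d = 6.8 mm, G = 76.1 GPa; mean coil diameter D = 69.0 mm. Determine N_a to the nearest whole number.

22

Required rate k = F/δ = 110/39.1 = 2.8133 N/mm
N_a = Gd⁴/(8D³k) = (76.1×10³ × 6.8⁴)/(8 × 69.0³ × 2.8133)
    = 1.62712e+08 / 7.39355e+06 = 22.01 → 22 coils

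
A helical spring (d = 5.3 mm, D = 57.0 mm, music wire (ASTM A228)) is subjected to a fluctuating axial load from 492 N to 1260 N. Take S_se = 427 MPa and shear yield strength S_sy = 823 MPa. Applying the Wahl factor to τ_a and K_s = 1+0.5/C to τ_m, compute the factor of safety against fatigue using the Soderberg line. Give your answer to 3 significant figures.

0.481

C = D/d = 57.0/5.3 = 10.7547; K_W = (4C−1)/(4C−4)+0.615/C = 1.1341; K_s = 1+0.5/C = 1.0465
F_a = (F_max−F_min)/2 = 384 N; F_m = (F_max+F_min)/2 = 876 N
τ_a = K_W·8F_aD/(πd³) = 1.1341 × 374.39 = 424.58 MPa
τ_m = K_s·8F_mD/(πd³) = 1.0465 × 854.07 = 893.77 MPa
Soderberg: 1/n_f = τ_a/S_se + τ_m/S_sy = 424.58/427 + 893.77/823 = 0.99433 + 1.08599 = 2.0803
n_f = 1/2.0803 = 0.4807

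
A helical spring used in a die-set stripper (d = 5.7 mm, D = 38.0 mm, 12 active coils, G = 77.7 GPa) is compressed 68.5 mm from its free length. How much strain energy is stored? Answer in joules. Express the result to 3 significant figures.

36.5 J

k = Gd⁴/(8D³N_a) = (77.7×10³)(5.7⁴)/(8·38.0³·12) = 15.57 N/mm
U = ½kδ² = 0.5 × 15.57 × 68.5² = 36530 N·mm = 36.53 J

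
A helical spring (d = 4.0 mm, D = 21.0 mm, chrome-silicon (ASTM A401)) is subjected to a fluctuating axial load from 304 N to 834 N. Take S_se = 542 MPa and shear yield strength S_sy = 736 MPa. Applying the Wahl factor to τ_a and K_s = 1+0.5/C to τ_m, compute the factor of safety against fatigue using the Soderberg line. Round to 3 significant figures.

0.809

C = D/d = 21.0/4.0 = 5.2500; K_W = (4C−1)/(4C−4)+0.615/C = 1.2936; K_s = 1+0.5/C = 1.0952
F_a = (F_max−F_min)/2 = 265 N; F_m = (F_max+F_min)/2 = 569 N
τ_a = K_W·8F_aD/(πd³) = 1.2936 × 221.42 = 286.44 MPa
τ_m = K_s·8F_mD/(πd³) = 1.0952 × 475.44 = 520.72 MPa
Soderberg: 1/n_f = τ_a/S_se + τ_m/S_sy = 286.44/542 + 520.72/736 = 0.52848 + 0.70749 = 1.236
n_f = 1/1.236 = 0.8091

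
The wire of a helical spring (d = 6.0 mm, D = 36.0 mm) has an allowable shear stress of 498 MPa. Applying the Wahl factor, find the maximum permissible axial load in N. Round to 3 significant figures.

937 N

C = D/d = 36.0/6.0 = 6.0000
K_W = (4C−1)/(4C−4) + 0.615/C = 23.000/20.000 + 0.1025 = 1.2525
τ_max = K·8FD/(πd³) → F_max = τ_allow·πd³/(8DK)
F_max = 498·π·6.0³/(8·36.0·1.2525) = 3.3793e+05/360.72 = 936.83 N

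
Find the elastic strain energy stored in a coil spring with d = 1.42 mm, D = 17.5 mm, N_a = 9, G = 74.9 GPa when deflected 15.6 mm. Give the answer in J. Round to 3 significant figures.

k = Gd⁴/(8D³N_a) = (74.9×10³)(1.42⁴)/(8·17.5³·9) = 0.7892 N/mm
U = ½kδ² = 0.5 × 0.7892 × 15.6² = 96.03 N·mm = 0.09603 J

0.0960 J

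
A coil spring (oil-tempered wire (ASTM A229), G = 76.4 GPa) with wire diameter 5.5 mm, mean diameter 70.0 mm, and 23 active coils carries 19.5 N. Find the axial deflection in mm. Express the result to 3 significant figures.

k = Gd⁴/(8D³N_a) = (76.4×10³)(5.5⁴)/(8·70.0³·23) = 1.1077 N/mm
δ = F/k = 19.5 / 1.1077 = 17.604 mm

17.6 mm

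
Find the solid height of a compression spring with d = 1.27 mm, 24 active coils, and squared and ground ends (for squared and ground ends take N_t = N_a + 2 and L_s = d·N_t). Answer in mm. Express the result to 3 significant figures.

squared and ground ends: N_t = N_a + 2 = 24 + 2 = 26
L_s = d·N_t = 1.27 × 26 = 33.02 mm

33.0 mm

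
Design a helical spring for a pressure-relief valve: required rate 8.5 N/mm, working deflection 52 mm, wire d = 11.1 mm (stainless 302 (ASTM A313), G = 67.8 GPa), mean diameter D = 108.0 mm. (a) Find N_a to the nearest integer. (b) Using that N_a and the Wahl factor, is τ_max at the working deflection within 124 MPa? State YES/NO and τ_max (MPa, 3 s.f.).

(a) 12 coils; (b) YES, τ_max = 102 MPa

N_a = Gd⁴/(8D³k) = (67.8×10³)(11.1⁴)/(8·108.0³·8.5) = 12.02 → N_a = 12
Actual rate k = Gd⁴/(8D³·12) = 8.511 N/mm
Working load F = kδ = 8.511·52 = 442.57 N
C = 108.0/11.1 = 9.7297; K_W = (4C−1)/(4C−4)+0.615/C = 1.1491
τ_max = K_W·8FD/(πd³) = 1.1491·88.997 = 102.27 MPa
τ_max ≤ 124 MPa → acceptable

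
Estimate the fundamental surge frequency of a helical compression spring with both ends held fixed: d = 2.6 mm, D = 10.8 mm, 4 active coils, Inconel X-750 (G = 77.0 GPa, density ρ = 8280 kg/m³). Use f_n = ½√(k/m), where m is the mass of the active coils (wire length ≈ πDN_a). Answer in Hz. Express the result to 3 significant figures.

k = Gd⁴/(8D³N_a) = (77.0×10³)(2.6⁴)/(8·10.8³·4) = 87.29 N/mm = 87290 N/m
Wire length L = πDN_a = π·10.8·4 = 135.72 mm
m = ρ·(πd²/4)·L = 8280 × 5.3093×10⁻⁶ m² × 0.13572 m = 0.0059662 kg
f_n = ½√(k/m) = 0.5·√(87290/0.0059662) = 0.5·√(1.4631e+07) = 1912.5 Hz

1910 Hz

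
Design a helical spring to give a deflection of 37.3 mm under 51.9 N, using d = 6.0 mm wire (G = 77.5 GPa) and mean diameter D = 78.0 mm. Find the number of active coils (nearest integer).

Required rate k = F/δ = 51.9/37.3 = 1.3914 N/mm
N_a = Gd⁴/(8D³k) = (77.5×10³ × 6.0⁴)/(8 × 78.0³ × 1.3914)
    = 1.0044e+08 / 5.28241e+06 = 19.01 → 19 coils

19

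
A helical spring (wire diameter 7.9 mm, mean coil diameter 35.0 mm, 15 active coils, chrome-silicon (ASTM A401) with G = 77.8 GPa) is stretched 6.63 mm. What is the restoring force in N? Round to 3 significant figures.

390 N

k = Gd⁴/(8D³N_a) = (77.8×10³)(7.9⁴)/(8·35.0³·15) = 58.898 N/mm
F = k·δ = 58.898 × 6.63 = 390.5 N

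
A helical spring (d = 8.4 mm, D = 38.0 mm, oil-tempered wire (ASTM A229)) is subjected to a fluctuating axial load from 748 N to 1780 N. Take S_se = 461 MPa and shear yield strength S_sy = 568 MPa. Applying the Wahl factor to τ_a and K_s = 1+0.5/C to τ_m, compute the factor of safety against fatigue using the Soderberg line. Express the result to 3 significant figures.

C = D/d = 38.0/8.4 = 4.5238; K_W = (4C−1)/(4C−4)+0.615/C = 1.3488; K_s = 1+0.5/C = 1.1105
F_a = (F_max−F_min)/2 = 516 N; F_m = (F_max+F_min)/2 = 1264 N
τ_a = K_W·8F_aD/(πd³) = 1.3488 × 84.243 = 113.63 MPa
τ_m = K_s·8F_mD/(πd³) = 1.1105 × 206.36 = 229.17 MPa
Soderberg: 1/n_f = τ_a/S_se + τ_m/S_sy = 113.63/461 + 229.17/568 = 0.24648 + 0.40347 = 0.64995
n_f = 1/0.64995 = 1.539

1.54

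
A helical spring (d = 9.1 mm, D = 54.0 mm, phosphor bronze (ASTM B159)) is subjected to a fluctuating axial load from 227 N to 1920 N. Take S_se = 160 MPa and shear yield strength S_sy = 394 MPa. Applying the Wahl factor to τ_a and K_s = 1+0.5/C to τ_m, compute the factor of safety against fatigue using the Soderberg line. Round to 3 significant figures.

0.571

C = D/d = 54.0/9.1 = 5.9341; K_W = (4C−1)/(4C−4)+0.615/C = 1.2556; K_s = 1+0.5/C = 1.0843
F_a = (F_max−F_min)/2 = 846.5 N; F_m = (F_max+F_min)/2 = 1073.5 N
τ_a = K_W·8F_aD/(πd³) = 1.2556 × 154.47 = 193.96 MPa
τ_m = K_s·8F_mD/(πd³) = 1.0843 × 195.89 = 212.4 MPa
Soderberg: 1/n_f = τ_a/S_se + τ_m/S_sy = 193.96/160 + 212.4/394 = 1.21222 + 0.53907 = 1.7513
n_f = 1/1.7513 = 0.571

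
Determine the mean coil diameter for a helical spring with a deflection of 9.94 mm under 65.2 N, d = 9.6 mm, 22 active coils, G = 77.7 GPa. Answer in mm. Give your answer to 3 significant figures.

Required rate k = F/δ = 65.2/9.94 = 6.5594 N/mm
D = (Gd⁴/(8N_a·k))^(1/3) = (77.7×10³·9.6⁴/(8·22·6.5594))^(1/3)
  = (571652)^(1/3) = 82.9935 mm

83.0 mm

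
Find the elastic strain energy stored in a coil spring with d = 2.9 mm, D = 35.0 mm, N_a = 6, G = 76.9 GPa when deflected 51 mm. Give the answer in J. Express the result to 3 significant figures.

k = Gd⁴/(8D³N_a) = (76.9×10³)(2.9⁴)/(8·35.0³·6) = 2.6429 N/mm
U = ½kδ² = 0.5 × 2.6429 × 51² = 3437 N·mm = 3.437 J

3.44 J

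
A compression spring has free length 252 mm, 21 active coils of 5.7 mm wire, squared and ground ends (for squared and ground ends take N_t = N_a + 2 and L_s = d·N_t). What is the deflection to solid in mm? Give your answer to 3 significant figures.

N_t = 23; L_s = 5.7·23 = 131.1 mm
δ_solid = L₀ − L_s = 252 − 131.1 = 120.9 mm

121 mm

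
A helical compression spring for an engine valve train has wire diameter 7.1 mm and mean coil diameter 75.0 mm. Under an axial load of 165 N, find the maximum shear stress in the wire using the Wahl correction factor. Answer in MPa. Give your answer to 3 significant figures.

Spring index C = D/d = 75.0/7.1 = 10.5634
K_W = (4C−1)/(4C−4) + 0.615/C = 41.254/38.254 + 0.0582 = 1.1366
τ₀ = 8FD/(πd³) = 8·165·75.0/(π·7.1³) = 99000/1124.4 = 88.046 MPa
τ_max = K·τ₀ = 1.1366 × 88.046 = 100.08 MPa

100 MPa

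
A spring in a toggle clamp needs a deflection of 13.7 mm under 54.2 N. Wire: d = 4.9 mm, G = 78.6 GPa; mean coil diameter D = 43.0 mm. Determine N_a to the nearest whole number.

Required rate k = F/δ = 54.2/13.7 = 3.9562 N/mm
N_a = Gd⁴/(8D³k) = (78.6×10³ × 4.9⁴)/(8 × 43.0³ × 3.9562)
    = 4.53113e+07 / 2.51637e+06 = 18.01 → 18 coils

18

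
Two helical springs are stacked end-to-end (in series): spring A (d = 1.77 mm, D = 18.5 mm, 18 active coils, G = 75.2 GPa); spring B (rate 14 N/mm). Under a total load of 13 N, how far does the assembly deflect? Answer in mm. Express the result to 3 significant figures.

k_A = Gd⁴/(8D³N_a) = (75.2×10³)(1.77⁴)/(8·18.5³·18) = 0.80953 N/mm
Series: 1/k_eq = 1/0.80953 + 1/14 = 1.3067; k_eq = 0.76528 N/mm
δ = F/k_eq = 13/0.76528 = 16.987 mm

17.0 mm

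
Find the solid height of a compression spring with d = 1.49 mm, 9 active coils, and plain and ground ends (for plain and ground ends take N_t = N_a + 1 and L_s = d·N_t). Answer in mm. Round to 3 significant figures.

plain and ground ends: N_t = N_a + 1 = 9 + 1 = 10
L_s = d·N_t = 1.49 × 10 = 14.9 mm

14.9 mm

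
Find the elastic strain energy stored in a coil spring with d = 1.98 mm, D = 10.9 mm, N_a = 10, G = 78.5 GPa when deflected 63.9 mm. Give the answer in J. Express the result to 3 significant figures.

k = Gd⁴/(8D³N_a) = (78.5×10³)(1.98⁴)/(8·10.9³·10) = 11.646 N/mm
U = ½kδ² = 0.5 × 11.646 × 63.9² = 23776 N·mm = 23.776 J

23.8 J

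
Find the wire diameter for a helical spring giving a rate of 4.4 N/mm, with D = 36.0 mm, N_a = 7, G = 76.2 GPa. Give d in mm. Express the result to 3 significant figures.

3.50 mm

d = (8D³N_a·k / G)^(1/4) = (8·36.0³·7·4.4 / (76.2×10³))^0.25
  = (150.87)^0.25 = 3.5047 mm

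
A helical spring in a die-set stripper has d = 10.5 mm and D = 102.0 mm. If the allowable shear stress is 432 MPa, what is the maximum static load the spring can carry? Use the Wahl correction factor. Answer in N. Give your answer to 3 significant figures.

1680 N

C = D/d = 102.0/10.5 = 9.7143
K_W = (4C−1)/(4C−4) + 0.615/C = 37.857/34.857 + 0.0633 = 1.1494
τ_max = K·8FD/(πd³) → F_max = τ_allow·πd³/(8DK)
F_max = 432·π·10.5³/(8·102.0·1.1494) = 1.5711e+06/937.89 = 1675.1 N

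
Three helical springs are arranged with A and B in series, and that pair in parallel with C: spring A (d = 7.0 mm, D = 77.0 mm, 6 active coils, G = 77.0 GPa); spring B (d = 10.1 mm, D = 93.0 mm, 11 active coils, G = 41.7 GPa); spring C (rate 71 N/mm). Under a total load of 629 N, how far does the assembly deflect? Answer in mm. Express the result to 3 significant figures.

k_A = Gd⁴/(8D³N_a) = (77.0×10³)(7.0⁴)/(8·77.0³·6) = 8.4366 N/mm
k_B = Gd⁴/(8D³N_a) = (41.7×10³)(10.1⁴)/(8·93.0³·11) = 6.1304 N/mm
Springs A,B series: k_AB = 1/(1/8.4366+1/6.1304) = 3.5505 N/mm; parallel with C: k_eq = 3.5505+71 = 74.55 N/mm
δ = F/k_eq = 629/74.55 = 8.4372 mm

8.44 mm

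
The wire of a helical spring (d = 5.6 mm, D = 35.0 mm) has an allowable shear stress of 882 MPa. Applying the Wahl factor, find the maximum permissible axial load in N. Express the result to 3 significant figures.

1400 N

C = D/d = 35.0/5.6 = 6.2500
K_W = (4C−1)/(4C−4) + 0.615/C = 24.000/21.000 + 0.0984 = 1.2413
τ_max = K·8FD/(πd³) → F_max = τ_allow·πd³/(8DK)
F_max = 882·π·5.6³/(8·35.0·1.2413) = 4.8661e+05/347.55 = 1400.1 N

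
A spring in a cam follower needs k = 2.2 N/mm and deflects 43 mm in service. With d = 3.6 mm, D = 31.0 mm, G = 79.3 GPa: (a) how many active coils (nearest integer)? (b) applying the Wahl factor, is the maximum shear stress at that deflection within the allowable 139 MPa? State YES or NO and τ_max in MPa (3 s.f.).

(a) 25 coils; (b) NO, τ_max = 190 MPa

N_a = Gd⁴/(8D³k) = (79.3×10³)(3.6⁴)/(8·31.0³·2.2) = 25.4 → N_a = 25
Actual rate k = Gd⁴/(8D³·25) = 2.2355 N/mm
Working load F = kδ = 2.2355·43 = 96.125 N
C = 31.0/3.6 = 8.6111; K_W = (4C−1)/(4C−4)+0.615/C = 1.1700
τ_max = K_W·8FD/(πd³) = 1.1700·162.64 = 190.28 MPa
τ_max > 139 MPa → exceeds allowable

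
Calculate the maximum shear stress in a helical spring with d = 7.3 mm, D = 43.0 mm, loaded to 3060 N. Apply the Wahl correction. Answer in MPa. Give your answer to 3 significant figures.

Spring index C = D/d = 43.0/7.3 = 5.8904
K_W = (4C−1)/(4C−4) + 0.615/C = 22.562/19.562 + 0.1044 = 1.2578
τ₀ = 8FD/(πd³) = 8·3060·43.0/(π·7.3³) = 1.05264e+06/1222.1 = 861.31 MPa
τ_max = K·τ₀ = 1.2578 × 861.31 = 1083.3 MPa

1080 MPa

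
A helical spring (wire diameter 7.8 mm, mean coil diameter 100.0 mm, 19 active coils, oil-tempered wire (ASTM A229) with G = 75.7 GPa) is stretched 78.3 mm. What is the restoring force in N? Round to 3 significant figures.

k = Gd⁴/(8D³N_a) = (75.7×10³)(7.8⁴)/(8·100.0³·19) = 1.8434 N/mm
F = k·δ = 1.8434 × 78.3 = 144.34 N

144 N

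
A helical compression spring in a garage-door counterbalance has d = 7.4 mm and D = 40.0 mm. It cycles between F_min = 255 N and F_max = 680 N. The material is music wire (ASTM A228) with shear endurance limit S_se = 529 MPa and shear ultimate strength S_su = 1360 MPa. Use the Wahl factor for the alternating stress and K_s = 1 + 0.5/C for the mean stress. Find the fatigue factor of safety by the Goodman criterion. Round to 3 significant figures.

4.46

C = D/d = 40.0/7.4 = 5.4054; K_W = (4C−1)/(4C−4)+0.615/C = 1.2840; K_s = 1+0.5/C = 1.0925
F_a = (F_max−F_min)/2 = 212.5 N; F_m = (F_max+F_min)/2 = 467.5 N
τ_a = K_W·8F_aD/(πd³) = 1.2840 × 53.415 = 68.586 MPa
τ_m = K_s·8F_mD/(πd³) = 1.0925 × 117.51 = 128.38 MPa
Goodman: 1/n_f = τ_a/S_se + τ_m/S_su = 68.586/529 + 128.38/1360 = 0.12965 + 0.09440 = 0.22405
n_f = 1/0.22405 = 4.463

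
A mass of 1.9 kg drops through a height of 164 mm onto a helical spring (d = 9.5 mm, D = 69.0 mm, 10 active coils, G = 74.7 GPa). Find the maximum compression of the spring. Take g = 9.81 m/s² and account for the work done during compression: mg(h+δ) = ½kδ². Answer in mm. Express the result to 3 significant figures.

17.1 mm

k = Gd⁴/(8D³N_a) = (74.7×10³)(9.5⁴)/(8·69.0³·10) = 23.151 N/mm
W = mg = 1.9 × 9.81 = 18.639 N
½kδ² − Wδ − Wh = 0 → δ = (W + √(W² + 2kWh))/k
δ = (18.639 + √(347.41 + 141538))/23.151 = (18.639 + 376.68)/23.151 = 17.075 mm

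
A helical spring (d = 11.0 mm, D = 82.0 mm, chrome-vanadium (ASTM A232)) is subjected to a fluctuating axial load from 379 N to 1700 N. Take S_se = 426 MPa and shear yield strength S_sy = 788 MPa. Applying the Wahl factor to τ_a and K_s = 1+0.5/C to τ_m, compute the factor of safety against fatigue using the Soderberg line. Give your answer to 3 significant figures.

C = D/d = 82.0/11.0 = 7.4545; K_W = (4C−1)/(4C−4)+0.615/C = 1.1987; K_s = 1+0.5/C = 1.0671
F_a = (F_max−F_min)/2 = 660.5 N; F_m = (F_max+F_min)/2 = 1039.5 N
τ_a = K_W·8F_aD/(πd³) = 1.1987 × 103.62 = 124.21 MPa
τ_m = K_s·8F_mD/(πd³) = 1.0671 × 163.08 = 174.02 MPa
Soderberg: 1/n_f = τ_a/S_se + τ_m/S_sy = 124.21/426 + 174.02/788 = 0.29157 + 0.22084 = 0.51241
n_f = 1/0.51241 = 1.952

1.95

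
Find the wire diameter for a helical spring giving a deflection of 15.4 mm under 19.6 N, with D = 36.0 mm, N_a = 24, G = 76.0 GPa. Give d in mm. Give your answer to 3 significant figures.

3.50 mm

Required rate k = F/δ = 19.6/15.4 = 1.2727 N/mm
d = (8D³N_a·k / G)^(1/4) = (8·36.0³·24·1.2727 / (76.0×10³))^0.25
  = (150.01)^0.25 = 3.4997 mm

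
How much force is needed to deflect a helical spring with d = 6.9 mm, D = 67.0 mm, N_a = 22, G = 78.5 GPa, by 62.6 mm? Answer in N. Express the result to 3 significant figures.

k = Gd⁴/(8D³N_a) = (78.5×10³)(6.9⁴)/(8·67.0³·22) = 3.3615 N/mm
F = k·δ = 3.3615 × 62.6 = 210.43 N

210 N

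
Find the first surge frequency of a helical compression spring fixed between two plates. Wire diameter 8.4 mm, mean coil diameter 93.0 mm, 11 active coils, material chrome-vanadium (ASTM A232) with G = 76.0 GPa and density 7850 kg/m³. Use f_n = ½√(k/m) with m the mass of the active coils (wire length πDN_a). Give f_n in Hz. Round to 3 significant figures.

30.9 Hz

k = Gd⁴/(8D³N_a) = (76.0×10³)(8.4⁴)/(8·93.0³·11) = 5.3456 N/mm = 5345.6 N/m
Wire length L = πDN_a = π·93.0·11 = 3213.8 mm
m = ρ·(πd²/4)·L = 7850 × 55.418×10⁻⁶ m² × 3.2138 m = 1.3981 kg
f_n = ½√(k/m) = 0.5·√(5345.6/1.3981) = 0.5·√(3823.5) = 30.917 Hz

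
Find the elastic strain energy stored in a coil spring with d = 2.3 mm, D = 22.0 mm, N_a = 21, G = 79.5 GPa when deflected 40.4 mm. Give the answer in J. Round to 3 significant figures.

k = Gd⁴/(8D³N_a) = (79.5×10³)(2.3⁴)/(8·22.0³·21) = 1.2437 N/mm
U = ½kδ² = 0.5 × 1.2437 × 40.4² = 1014.9 N·mm = 1.0149 J

1.01 J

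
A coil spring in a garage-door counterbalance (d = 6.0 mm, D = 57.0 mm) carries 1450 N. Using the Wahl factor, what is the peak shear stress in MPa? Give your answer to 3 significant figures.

1120 MPa

Spring index C = D/d = 57.0/6.0 = 9.5000
K_W = (4C−1)/(4C−4) + 0.615/C = 37.000/34.000 + 0.0647 = 1.1530
τ₀ = 8FD/(πd³) = 8·1450·57.0/(π·6.0³) = 661200/678.58 = 974.38 MPa
τ_max = K·τ₀ = 1.1530 × 974.38 = 1123.4 MPa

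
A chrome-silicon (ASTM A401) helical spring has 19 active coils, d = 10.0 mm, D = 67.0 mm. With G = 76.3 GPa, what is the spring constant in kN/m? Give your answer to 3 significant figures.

k = Gd⁴/(8D³N_a) = (76.3×10³ × 10.0⁴) / (8 × 67.0³ × 19)
  = 7.63e+08 / 4.5716e+07 = 16.69 N/mm

16.7 kN/m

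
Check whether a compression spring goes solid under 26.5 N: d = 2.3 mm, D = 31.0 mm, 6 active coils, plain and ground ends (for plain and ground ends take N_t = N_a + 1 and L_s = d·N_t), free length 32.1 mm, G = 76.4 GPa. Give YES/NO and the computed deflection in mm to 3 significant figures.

YES, δ = 17.7 mm

k = Gd⁴/(8D³N_a) = (76.4×10³)(2.3⁴)/(8·31.0³·6) = 1.4951 N/mm
N_t = 7; L_s = 2.3·7 = 16.1 mm; δ_solid = L₀ − L_s = 32.1 − 16.1 = 16 mm
δ = F/k = 26.5/1.4951 = 17.724 mm
δ ≥ δ_solid → spring goes solid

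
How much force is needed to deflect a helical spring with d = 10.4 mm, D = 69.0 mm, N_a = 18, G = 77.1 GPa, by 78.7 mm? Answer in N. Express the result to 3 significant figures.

k = Gd⁴/(8D³N_a) = (77.1×10³)(10.4⁴)/(8·69.0³·18) = 19.067 N/mm
F = k·δ = 19.067 × 78.7 = 1500.6 N

1500 N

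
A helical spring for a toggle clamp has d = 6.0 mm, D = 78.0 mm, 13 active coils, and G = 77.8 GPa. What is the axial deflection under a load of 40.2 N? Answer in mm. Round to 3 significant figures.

k = Gd⁴/(8D³N_a) = (77.8×10³)(6.0⁴)/(8·78.0³·13) = 2.043 N/mm
δ = F/k = 40.2 / 2.043 = 19.677 mm

19.7 mm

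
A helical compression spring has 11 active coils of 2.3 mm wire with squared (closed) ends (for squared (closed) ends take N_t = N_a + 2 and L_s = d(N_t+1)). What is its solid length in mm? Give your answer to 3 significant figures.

32.2 mm

squared (closed) ends: N_t = N_a + 2 = 11 + 2 = 13
L_s = d·(N_t+1) = 2.3 × 14 = 32.2 mm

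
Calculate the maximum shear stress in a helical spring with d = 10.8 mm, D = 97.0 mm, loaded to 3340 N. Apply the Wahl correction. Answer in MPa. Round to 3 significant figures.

761 MPa

Spring index C = D/d = 97.0/10.8 = 8.9815
K_W = (4C−1)/(4C−4) + 0.615/C = 34.926/31.926 + 0.0685 = 1.1624
τ₀ = 8FD/(πd³) = 8·3340·97.0/(π·10.8³) = 2.59184e+06/3957.5 = 654.92 MPa
τ_max = K·τ₀ = 1.1624 × 654.92 = 761.3 MPa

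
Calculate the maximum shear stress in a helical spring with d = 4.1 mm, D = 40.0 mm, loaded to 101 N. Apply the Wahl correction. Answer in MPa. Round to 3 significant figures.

171 MPa

Spring index C = D/d = 40.0/4.1 = 9.7561
K_W = (4C−1)/(4C−4) + 0.615/C = 38.024/35.024 + 0.0630 = 1.1487
τ₀ = 8FD/(πd³) = 8·101·40.0/(π·4.1³) = 32320/216.52 = 149.27 MPa
τ_max = K·τ₀ = 1.1487 × 149.27 = 171.46 MPa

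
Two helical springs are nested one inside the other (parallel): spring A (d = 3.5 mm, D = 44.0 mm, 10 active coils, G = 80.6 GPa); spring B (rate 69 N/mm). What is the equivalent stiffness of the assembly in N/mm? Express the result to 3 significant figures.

70.8 N/mm

k_A = Gd⁴/(8D³N_a) = (80.6×10³)(3.5⁴)/(8·44.0³·10) = 1.7748 N/mm
Parallel: k_eq = 1.7748 + 69 = 70.775 N/mm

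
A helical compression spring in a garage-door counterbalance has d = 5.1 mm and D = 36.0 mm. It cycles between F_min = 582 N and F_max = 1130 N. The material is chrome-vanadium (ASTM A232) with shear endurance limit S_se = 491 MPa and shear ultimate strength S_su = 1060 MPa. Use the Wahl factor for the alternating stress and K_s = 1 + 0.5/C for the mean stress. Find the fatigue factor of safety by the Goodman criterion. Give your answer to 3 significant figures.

0.939

C = D/d = 36.0/5.1 = 7.0588; K_W = (4C−1)/(4C−4)+0.615/C = 1.2109; K_s = 1+0.5/C = 1.0708
F_a = (F_max−F_min)/2 = 274 N; F_m = (F_max+F_min)/2 = 856 N
τ_a = K_W·8F_aD/(πd³) = 1.2109 × 189.36 = 229.3 MPa
τ_m = K_s·8F_mD/(πd³) = 1.0708 × 591.57 = 633.47 MPa
Goodman: 1/n_f = τ_a/S_se + τ_m/S_su = 229.3/491 + 633.47/1060 = 0.46700 + 0.59762 = 1.0646
n_f = 1/1.0646 = 0.9393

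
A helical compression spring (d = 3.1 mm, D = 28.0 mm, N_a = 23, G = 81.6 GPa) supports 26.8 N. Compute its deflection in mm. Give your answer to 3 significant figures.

k = Gd⁴/(8D³N_a) = (81.6×10³)(3.1⁴)/(8·28.0³·23) = 1.8657 N/mm
δ = F/k = 26.8 / 1.8657 = 14.364 mm

14.4 mm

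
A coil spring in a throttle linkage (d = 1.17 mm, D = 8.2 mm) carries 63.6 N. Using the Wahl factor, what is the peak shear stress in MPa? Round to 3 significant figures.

1010 MPa

Spring index C = D/d = 8.2/1.17 = 7.0085
K_W = (4C−1)/(4C−4) + 0.615/C = 27.034/24.034 + 0.0877 = 1.2126
τ₀ = 8FD/(πd³) = 8·63.6·8.2/(π·1.17³) = 4172.16/5.0316 = 829.19 MPa
τ_max = K·τ₀ = 1.2126 × 829.19 = 1005.5 MPa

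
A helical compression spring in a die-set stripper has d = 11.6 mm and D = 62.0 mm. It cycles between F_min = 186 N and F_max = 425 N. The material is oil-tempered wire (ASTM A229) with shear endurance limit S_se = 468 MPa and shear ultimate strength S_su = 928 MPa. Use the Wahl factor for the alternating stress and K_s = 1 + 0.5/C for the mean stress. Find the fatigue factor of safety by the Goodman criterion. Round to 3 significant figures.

14.4

C = D/d = 62.0/11.6 = 5.3448; K_W = (4C−1)/(4C−4)+0.615/C = 1.2877; K_s = 1+0.5/C = 1.0935
F_a = (F_max−F_min)/2 = 119.5 N; F_m = (F_max+F_min)/2 = 305.5 N
τ_a = K_W·8F_aD/(πd³) = 1.2877 × 12.087 = 15.564 MPa
τ_m = K_s·8F_mD/(πd³) = 1.0935 × 30.901 = 33.791 MPa
Goodman: 1/n_f = τ_a/S_se + τ_m/S_su = 15.564/468 + 33.791/928 = 0.03326 + 0.03641 = 0.069671
n_f = 1/0.069671 = 14.35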